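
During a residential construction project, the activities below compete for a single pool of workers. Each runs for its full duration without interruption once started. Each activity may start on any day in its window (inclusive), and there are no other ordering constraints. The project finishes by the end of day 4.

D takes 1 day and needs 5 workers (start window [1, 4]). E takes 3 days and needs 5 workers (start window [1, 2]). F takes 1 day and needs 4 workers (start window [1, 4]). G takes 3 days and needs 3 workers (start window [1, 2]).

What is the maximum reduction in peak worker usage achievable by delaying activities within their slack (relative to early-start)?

Early-start peak: d1:17  d2:8  d3:8  d4:0 ⇒ 17.
Leveled (D@1, E@2, F@1, G@2): d1:9  d2:8  d3:8  d4:8 ⇒ 9.
Reduction 17 − 9 = 8.

8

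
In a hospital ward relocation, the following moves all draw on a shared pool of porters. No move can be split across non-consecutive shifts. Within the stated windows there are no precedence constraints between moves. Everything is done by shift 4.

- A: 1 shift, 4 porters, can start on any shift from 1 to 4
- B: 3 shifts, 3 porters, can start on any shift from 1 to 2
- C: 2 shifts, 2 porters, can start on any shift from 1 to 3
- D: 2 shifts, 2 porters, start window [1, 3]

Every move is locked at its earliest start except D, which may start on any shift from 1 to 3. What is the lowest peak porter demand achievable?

9

D@1: s1:11  s2:7  s3:3  s4:0 → peak 11
D@2: s1:9  s2:7  s3:5  s4:0 → peak 9
D@3: s1:9  s2:5  s3:5  s4:2 → peak 9
Best is D@2, peak 9.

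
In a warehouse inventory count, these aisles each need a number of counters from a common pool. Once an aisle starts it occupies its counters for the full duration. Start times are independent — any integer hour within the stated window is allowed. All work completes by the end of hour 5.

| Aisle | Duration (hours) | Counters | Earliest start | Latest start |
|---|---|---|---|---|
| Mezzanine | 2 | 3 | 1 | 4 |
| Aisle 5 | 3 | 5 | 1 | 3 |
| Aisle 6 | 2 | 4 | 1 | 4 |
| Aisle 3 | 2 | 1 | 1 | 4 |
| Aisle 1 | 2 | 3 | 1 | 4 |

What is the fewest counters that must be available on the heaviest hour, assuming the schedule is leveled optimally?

Early-start (Mezzanine@1, Aisle 5@1, Aisle 6@1, Aisle 3@1, Aisle 1@1) gives peak 16: h1:16  h2:16  h3:5  h4:0  h5:0.
Shift Aisle 6→4, Aisle 3→3, Aisle 1→4.
Schedule Mezzanine@1, Aisle 5@1, Aisle 6@4, Aisle 3@3, Aisle 1@4: h1:8  h2:8  h3:6  h4:8  h5:7 — peak 8.
Total counter-hours = 37 over 5 hours ⇒ peak ≥ ⌈37/5⌉ = 8, so 8 is optimal.

8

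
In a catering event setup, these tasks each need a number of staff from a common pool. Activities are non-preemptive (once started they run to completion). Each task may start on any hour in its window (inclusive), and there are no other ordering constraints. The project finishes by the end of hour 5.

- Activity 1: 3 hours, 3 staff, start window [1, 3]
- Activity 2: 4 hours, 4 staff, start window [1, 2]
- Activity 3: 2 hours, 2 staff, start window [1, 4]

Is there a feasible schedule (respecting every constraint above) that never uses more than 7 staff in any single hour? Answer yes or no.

Schedule Activity 1@1, Activity 2@1, Activity 3@4: h1:7  h2:7  h3:7  h4:6  h5:2 — peak 7 ≤ 7.

yes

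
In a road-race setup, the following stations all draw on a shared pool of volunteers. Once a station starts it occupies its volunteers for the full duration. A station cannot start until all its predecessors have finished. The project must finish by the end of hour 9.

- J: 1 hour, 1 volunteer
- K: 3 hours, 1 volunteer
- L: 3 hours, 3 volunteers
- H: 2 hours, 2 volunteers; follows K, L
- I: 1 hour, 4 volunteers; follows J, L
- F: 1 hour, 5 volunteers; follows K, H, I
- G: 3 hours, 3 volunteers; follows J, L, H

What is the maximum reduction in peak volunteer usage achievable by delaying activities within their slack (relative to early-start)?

2

Early-start peak: h1:5  h2:4  h3:4  h4:6  h5:2  h6:8  h7:3  h8:3  h9:0 ⇒ 8.
Leveled (J@1, K@1, L@1, H@4, I@4, F@6, G@7): h1:5  h2:4  h3:4  h4:6  h5:2  h6:5  h7:3  h8:3  h9:3 ⇒ 6.
Reduction 8 − 6 = 2.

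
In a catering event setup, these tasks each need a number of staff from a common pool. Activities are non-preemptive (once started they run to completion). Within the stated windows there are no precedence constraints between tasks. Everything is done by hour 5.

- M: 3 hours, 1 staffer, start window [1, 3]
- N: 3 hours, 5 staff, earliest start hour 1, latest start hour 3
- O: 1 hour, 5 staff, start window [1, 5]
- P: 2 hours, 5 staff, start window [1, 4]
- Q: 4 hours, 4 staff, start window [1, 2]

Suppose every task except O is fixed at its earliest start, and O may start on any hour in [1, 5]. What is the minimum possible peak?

15

O@1: h1:20  h2:15  h3:10  h4:4  h5:0 → peak 20
O@2: h1:15  h2:20  h3:10  h4:4  h5:0 → peak 20
O@3: h1:15  h2:15  h3:15  h4:4  h5:0 → peak 15
O@4: h1:15  h2:15  h3:10  h4:9  h5:0 → peak 15
O@5: h1:15  h2:15  h3:10  h4:4  h5:5 → peak 15
Best is O@3, peak 15.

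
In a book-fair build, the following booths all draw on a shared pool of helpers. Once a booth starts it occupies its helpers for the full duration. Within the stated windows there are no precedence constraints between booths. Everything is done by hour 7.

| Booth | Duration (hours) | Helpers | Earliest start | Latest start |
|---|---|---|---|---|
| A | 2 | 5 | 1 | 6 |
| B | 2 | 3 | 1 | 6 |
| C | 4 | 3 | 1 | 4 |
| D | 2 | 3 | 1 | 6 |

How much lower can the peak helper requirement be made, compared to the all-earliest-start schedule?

Early-start peak: h1:14  h2:14  h3:3  h4:3  h5:0  h6:0  h7:0 ⇒ 14.
Leveled (A@1, B@3, C@3, D@5): h1:5  h2:5  h3:6  h4:6  h5:6  h6:6  h7:0 ⇒ 6.
Reduction 14 − 6 = 8.

8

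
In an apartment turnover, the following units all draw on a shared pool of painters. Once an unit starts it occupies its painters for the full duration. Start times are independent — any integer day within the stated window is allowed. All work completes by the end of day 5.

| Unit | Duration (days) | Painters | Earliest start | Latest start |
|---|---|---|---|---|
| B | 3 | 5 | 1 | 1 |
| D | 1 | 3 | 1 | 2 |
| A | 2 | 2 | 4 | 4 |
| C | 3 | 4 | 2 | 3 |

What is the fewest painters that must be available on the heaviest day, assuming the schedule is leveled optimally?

Schedule B@1, D@1, A@4, C@2: d1:8  d2:9  d3:9  d4:6  d5:2 — peak 9.
No arrangement of the 4 feasible schedules does better.

9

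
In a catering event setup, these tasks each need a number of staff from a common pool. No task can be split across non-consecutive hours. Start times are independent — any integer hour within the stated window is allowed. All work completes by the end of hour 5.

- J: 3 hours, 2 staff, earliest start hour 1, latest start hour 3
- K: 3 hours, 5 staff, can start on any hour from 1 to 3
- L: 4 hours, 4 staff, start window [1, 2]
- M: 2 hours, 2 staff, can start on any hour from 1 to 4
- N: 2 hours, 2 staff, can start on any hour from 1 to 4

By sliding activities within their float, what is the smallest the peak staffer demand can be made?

Early-start (J@1, K@1, L@1, M@1, N@1) gives peak 15: h1:15  h2:15  h3:11  h4:4  h5:0.
Shift M→4, N→4.
Schedule J@1, K@1, L@1, M@4, N@4: h1:11  h2:11  h3:11  h4:8  h5:4 — peak 11.

11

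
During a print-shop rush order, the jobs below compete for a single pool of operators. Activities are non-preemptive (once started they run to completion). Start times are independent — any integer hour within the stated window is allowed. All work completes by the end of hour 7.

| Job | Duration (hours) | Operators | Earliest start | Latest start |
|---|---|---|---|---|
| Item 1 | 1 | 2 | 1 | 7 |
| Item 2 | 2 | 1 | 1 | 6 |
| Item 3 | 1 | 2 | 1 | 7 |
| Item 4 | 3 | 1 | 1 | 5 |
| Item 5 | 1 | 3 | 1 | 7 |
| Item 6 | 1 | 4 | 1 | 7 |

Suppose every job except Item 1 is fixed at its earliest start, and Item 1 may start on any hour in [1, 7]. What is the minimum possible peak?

11

Item 1@1: h1:13  h2:2  h3:1  h4:0  h5:0  h6:0  h7:0 → peak 13
Item 1@2: h1:11  h2:4  h3:1  h4:0  h5:0  h6:0  h7:0 → peak 11
Item 1@3: h1:11  h2:2  h3:3  h4:0  h5:0  h6:0  h7:0 → peak 11
Item 1@4: h1:11  h2:2  h3:1  h4:2  h5:0  h6:0  h7:0 → peak 11
Item 1@5: h1:11  h2:2  h3:1  h4:0  h5:2  h6:0  h7:0 → peak 11
Item 1@6: h1:11  h2:2  h3:1  h4:0  h5:0  h6:2  h7:0 → peak 11
Item 1@7: h1:11  h2:2  h3:1  h4:0  h5:0  h6:0  h7:2 → peak 11
Best is Item 1@2, peak 11.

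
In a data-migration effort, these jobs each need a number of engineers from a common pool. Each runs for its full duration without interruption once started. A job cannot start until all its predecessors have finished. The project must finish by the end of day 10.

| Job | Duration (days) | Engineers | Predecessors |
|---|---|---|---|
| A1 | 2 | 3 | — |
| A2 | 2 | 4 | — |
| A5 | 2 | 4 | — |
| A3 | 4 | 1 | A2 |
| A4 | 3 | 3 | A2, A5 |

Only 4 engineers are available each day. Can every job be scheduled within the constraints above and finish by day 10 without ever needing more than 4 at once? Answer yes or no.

Schedule A1@1, A2@3, A5@5, A3@7, A4@7: d1:3  d2:3  d3:4  d4:4  d5:4  d6:4  d7:4  d8:4  d9:4  d10:1 — peak 4 ≤ 4.

yes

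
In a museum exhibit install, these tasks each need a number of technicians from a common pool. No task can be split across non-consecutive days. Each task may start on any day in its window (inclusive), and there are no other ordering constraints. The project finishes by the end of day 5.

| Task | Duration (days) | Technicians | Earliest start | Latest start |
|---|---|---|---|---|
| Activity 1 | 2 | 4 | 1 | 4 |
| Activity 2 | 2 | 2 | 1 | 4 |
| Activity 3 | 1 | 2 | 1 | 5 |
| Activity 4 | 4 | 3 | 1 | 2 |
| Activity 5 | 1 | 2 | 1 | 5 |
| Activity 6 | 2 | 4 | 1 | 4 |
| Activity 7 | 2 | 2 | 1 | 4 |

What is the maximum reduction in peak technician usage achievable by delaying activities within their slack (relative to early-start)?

10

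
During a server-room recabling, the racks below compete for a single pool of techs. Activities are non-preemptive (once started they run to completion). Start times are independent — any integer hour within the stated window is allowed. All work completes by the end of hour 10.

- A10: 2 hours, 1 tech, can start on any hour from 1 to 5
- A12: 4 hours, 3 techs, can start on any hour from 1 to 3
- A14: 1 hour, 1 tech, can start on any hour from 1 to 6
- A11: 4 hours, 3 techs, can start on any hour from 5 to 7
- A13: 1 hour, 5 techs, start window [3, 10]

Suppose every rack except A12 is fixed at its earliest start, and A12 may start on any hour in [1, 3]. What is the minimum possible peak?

A12@1: h1:5  h2:4  h3:8  h4:3  h5:3  h6:3  h7:3  h8:3  h9:0  h10:0 → peak 8
A12@2: h1:2  h2:4  h3:8  h4:3  h5:6  h6:3  h7:3  h8:3  h9:0  h10:0 → peak 8
A12@3: h1:2  h2:1  h3:8  h4:3  h5:6  h6:6  h7:3  h8:3  h9:0  h10:0 → peak 8
Best is A12@1, peak 8.

8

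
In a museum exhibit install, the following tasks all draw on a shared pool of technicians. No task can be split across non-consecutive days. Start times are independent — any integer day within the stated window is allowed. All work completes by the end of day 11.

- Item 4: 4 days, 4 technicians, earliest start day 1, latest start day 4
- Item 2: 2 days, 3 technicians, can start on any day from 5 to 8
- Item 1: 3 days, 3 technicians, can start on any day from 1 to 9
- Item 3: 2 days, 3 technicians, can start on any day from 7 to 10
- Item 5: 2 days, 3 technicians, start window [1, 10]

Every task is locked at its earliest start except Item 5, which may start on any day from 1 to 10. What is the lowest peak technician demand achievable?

7

Item 5@1: d1:10  d2:10  d3:7  d4:4  d5:3  d6:3  d7:3  d8:3  d9:0  d10:0  d11:0 → peak 10
Item 5@2: d1:7  d2:10  d3:10  d4:4  d5:3  d6:3  d7:3  d8:3  d9:0  d10:0  d11:0 → peak 10
Item 5@3: d1:7  d2:7  d3:10  d4:7  d5:3  d6:3  d7:3  d8:3  d9:0  d10:0  d11:0 → peak 10
Item 5@4: d1:7  d2:7  d3:7  d4:7  d5:6  d6:3  d7:3  d8:3  d9:0  d10:0  d11:0 → peak 7
Item 5@5: d1:7  d2:7  d3:7  d4:4  d5:6  d6:6  d7:3  d8:3  d9:0  d10:0  d11:0 → peak 7
Item 5@6: d1:7  d2:7  d3:7  d4:4  d5:3  d6:6  d7:6  d8:3  d9:0  d10:0  d11:0 → peak 7
Item 5@7: d1:7  d2:7  d3:7  d4:4  d5:3  d6:3  d7:6  d8:6  d9:0  d10:0  d11:0 → peak 7
Item 5@8: d1:7  d2:7  d3:7  d4:4  d5:3  d6:3  d7:3  d8:6  d9:3  d10:0  d11:0 → peak 7
Item 5@9: d1:7  d2:7  d3:7  d4:4  d5:3  d6:3  d7:3  d8:3  d9:3  d10:3  d11:0 → peak 7
Item 5@10: d1:7  d2:7  d3:7  d4:4  d5:3  d6:3  d7:3  d8:3  d9:0  d10:3  d11:3 → peak 7
Best is Item 5@4, peak 7.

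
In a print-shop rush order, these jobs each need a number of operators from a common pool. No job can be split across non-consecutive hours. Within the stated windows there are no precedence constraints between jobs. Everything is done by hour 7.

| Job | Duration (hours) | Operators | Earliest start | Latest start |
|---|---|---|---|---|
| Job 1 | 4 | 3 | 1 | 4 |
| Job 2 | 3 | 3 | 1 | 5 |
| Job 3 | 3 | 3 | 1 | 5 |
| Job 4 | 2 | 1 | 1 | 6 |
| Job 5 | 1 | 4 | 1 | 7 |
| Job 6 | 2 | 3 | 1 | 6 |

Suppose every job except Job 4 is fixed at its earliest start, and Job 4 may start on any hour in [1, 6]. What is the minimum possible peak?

16

Job 4@1: h1:17  h2:13  h3:9  h4:3  h5:0  h6:0  h7:0 → peak 17
Job 4@2: h1:16  h2:13  h3:10  h4:3  h5:0  h6:0  h7:0 → peak 16
Job 4@3: h1:16  h2:12  h3:10  h4:4  h5:0  h6:0  h7:0 → peak 16
Job 4@4: h1:16  h2:12  h3:9  h4:4  h5:1  h6:0  h7:0 → peak 16
Job 4@5: h1:16  h2:12  h3:9  h4:3  h5:1  h6:1  h7:0 → peak 16
Job 4@6: h1:16  h2:12  h3:9  h4:3  h5:0  h6:1  h7:1 → peak 16
Best is Job 4@2, peak 16.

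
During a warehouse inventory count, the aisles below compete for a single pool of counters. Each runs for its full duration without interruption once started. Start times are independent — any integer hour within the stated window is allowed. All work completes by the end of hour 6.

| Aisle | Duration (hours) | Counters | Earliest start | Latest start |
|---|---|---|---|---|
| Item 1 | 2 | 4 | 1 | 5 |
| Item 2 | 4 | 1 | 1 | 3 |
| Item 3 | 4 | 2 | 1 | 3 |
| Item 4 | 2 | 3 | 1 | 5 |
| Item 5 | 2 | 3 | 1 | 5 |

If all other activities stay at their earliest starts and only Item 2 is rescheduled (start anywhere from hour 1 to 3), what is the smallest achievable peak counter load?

12

Item 2@1: h1:13  h2:13  h3:3  h4:3  h5:0  h6:0 → peak 13
Item 2@2: h1:12  h2:13  h3:3  h4:3  h5:1  h6:0 → peak 13
Item 2@3: h1:12  h2:12  h3:3  h4:3  h5:1  h6:1 → peak 12
Best is Item 2@3, peak 12.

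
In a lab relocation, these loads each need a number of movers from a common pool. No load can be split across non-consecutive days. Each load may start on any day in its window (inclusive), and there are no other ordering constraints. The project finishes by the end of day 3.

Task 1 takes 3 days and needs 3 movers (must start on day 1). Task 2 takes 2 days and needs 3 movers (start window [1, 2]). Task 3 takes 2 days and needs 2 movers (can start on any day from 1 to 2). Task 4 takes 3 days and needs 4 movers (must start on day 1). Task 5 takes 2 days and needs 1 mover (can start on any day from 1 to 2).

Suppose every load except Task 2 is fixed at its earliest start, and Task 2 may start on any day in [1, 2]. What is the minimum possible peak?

13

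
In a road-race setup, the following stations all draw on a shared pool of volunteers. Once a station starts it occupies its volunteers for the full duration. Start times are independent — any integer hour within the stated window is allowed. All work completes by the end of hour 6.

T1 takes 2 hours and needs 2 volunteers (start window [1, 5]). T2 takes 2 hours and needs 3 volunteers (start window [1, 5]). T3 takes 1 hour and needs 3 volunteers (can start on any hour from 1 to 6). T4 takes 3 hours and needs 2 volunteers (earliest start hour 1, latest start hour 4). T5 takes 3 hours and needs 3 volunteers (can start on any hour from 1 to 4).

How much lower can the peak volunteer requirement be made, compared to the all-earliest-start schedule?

Early-start peak: h1:13  h2:10  h3:5  h4:0  h5:0  h6:0 ⇒ 13.
Leveled (T1@1, T2@1, T3@3, T4@3, T5@4): h1:5  h2:5  h3:5  h4:5  h5:5  h6:3 ⇒ 5.
Reduction 13 − 5 = 8.

8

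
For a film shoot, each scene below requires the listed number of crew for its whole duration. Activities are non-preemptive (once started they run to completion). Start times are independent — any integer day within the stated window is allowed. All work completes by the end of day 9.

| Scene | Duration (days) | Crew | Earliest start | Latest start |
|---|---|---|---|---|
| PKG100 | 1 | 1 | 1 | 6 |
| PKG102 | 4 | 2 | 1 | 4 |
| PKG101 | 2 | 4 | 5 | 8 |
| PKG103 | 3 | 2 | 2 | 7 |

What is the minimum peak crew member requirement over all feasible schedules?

4

Schedule PKG100@1, PKG102@1, PKG101@5, PKG103@2: d1:3  d2:4  d3:4  d4:4  d5:4  d6:4  d7:0  d8:0  d9:0 — peak 4.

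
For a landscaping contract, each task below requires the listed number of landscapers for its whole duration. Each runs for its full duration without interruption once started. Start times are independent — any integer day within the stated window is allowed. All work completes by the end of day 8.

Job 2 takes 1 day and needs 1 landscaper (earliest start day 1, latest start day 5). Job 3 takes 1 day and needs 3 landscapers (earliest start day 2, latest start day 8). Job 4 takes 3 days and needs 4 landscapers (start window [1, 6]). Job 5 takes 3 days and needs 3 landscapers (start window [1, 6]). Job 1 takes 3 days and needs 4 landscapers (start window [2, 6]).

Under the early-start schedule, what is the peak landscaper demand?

14

Early-start schedule: Job 2@1, Job 3@2, Job 4@1, Job 5@1, Job 1@2.
Load per day: day 1: 8, day 2: 14, day 3: 11, day 4: 4, day 5: 0, day 6: 0, day 7: 0, day 8: 0.
Peak is 14.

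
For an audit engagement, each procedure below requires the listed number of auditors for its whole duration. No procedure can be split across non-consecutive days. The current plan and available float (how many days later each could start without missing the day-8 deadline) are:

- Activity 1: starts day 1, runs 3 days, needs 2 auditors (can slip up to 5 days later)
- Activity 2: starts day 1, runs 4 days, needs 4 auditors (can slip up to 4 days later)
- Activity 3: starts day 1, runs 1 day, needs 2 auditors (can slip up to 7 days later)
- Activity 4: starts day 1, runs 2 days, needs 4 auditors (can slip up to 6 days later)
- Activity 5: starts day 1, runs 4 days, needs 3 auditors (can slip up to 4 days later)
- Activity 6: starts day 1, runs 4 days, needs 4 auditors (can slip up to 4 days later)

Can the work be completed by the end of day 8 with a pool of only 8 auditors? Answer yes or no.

The minimum achievable peak is 9; 8 < 9, so no feasible schedule stays within the cap.

no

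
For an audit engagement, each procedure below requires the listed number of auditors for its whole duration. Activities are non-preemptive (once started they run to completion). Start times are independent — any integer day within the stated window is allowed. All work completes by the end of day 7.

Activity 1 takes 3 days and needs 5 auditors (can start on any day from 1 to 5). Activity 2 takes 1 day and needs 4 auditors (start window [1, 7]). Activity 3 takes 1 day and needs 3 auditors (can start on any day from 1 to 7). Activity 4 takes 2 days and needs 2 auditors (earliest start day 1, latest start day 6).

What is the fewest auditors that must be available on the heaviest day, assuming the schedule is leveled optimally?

Early-start (Activity 1@1, Activity 2@1, Activity 3@1, Activity 4@1) gives peak 14: d1:14  d2:7  d3:5  d4:0  d5:0  d6:0  d7:0.
Shift Activity 2→4, Activity 3→5, Activity 4→5.
Schedule Activity 1@1, Activity 2@4, Activity 3@5, Activity 4@5: d1:5  d2:5  d3:5  d4:4  d5:5  d6:2  d7:0 — peak 5.

5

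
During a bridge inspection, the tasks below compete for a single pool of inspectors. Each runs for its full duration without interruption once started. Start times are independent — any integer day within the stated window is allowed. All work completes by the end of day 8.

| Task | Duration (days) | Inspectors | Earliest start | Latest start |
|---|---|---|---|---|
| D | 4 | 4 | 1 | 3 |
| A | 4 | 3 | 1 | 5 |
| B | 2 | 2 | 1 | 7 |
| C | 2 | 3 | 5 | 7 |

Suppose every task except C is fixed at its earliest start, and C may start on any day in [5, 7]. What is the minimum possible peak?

C@5: d1:9  d2:9  d3:7  d4:7  d5:3  d6:3  d7:0  d8:0 → peak 9
C@6: d1:9  d2:9  d3:7  d4:7  d5:0  d6:3  d7:3  d8:0 → peak 9
C@7: d1:9  d2:9  d3:7  d4:7  d5:0  d6:0  d7:3  d8:3 → peak 9
Best is C@5, peak 9.

9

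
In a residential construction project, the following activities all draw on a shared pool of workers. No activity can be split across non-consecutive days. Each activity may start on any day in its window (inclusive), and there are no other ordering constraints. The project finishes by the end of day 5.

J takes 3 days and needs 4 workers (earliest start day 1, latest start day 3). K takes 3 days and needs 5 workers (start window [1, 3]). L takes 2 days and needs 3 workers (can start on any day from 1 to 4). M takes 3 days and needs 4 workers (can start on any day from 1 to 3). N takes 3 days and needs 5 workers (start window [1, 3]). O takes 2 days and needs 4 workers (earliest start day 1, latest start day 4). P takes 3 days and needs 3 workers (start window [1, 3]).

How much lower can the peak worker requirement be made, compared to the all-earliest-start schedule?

Early-start peak: d1:28  d2:28  d3:21  d4:0  d5:0 ⇒ 28.
Leveled (J@1, K@1, L@1, M@1, N@1, O@4, P@3): d1:21  d2:21  d3:21  d4:7  d5:7 ⇒ 21.
Reduction 28 − 21 = 7.

7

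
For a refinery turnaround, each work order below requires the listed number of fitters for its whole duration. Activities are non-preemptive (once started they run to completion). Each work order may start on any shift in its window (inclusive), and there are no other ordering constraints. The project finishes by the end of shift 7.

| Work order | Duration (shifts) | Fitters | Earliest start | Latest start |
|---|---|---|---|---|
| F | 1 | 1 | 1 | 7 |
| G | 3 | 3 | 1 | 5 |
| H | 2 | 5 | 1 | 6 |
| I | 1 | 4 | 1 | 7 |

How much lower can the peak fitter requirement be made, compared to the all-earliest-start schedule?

8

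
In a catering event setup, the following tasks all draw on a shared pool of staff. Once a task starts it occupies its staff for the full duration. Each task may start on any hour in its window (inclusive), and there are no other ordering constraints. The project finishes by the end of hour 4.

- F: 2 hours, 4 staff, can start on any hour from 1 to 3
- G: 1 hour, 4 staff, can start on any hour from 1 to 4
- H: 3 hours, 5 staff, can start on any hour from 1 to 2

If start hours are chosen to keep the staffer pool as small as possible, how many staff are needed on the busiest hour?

Early-start (F@1, G@1, H@1) gives peak 13: h1:13  h2:9  h3:5  h4:0.
Shift H→2.
Schedule F@1, G@1, H@2: h1:8  h2:9  h3:5  h4:5 — peak 9.
No arrangement of the 24 feasible schedules does better.

9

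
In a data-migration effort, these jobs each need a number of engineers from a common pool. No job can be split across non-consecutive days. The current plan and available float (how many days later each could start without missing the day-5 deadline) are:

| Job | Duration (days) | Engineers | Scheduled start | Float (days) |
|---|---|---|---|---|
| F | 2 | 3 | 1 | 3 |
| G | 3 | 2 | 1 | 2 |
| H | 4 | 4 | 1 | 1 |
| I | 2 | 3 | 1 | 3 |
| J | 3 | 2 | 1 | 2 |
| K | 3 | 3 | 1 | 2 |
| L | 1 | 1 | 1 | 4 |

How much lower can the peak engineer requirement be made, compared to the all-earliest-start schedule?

Early-start peak: d1:18  d2:17  d3:11  d4:4  d5:0 ⇒ 18.
Leveled (F@1, G@1, H@1, I@4, J@1, K@3, L@4): d1:11  d2:11  d3:11  d4:11  d5:6 ⇒ 11.
Reduction 18 − 11 = 7.

7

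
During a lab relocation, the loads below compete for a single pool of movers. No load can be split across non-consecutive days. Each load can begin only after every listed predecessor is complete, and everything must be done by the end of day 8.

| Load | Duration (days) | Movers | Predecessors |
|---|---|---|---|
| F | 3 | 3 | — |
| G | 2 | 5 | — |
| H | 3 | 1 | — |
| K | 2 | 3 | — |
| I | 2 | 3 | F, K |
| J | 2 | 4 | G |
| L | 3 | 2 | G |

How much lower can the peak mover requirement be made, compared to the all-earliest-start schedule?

5

Early-start peak: d1:12  d2:12  d3:10  d4:9  d5:5  d6:0  d7:0  d8:0 ⇒ 12.
Leveled (F@3, G@1, H@1, K@3, I@7, J@5, L@6): d1:6  d2:6  d3:7  d4:6  d5:7  d6:6  d7:5  d8:5 ⇒ 7.
Reduction 12 − 7 = 5.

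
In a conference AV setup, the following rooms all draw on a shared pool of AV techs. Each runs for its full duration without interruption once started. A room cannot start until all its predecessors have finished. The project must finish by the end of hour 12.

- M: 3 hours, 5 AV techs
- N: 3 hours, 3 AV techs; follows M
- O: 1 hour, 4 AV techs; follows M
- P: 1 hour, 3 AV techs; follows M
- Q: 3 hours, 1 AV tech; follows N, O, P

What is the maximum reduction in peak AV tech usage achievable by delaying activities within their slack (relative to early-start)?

5

Early-start peak: h1:5  h2:5  h3:5  h4:10  h5:3  h6:3  h7:1  h8:1  h9:1  h10:0  h11:0  h12:0 ⇒ 10.
Leveled (M@1, N@4, O@7, P@8, Q@9): h1:5  h2:5  h3:5  h4:3  h5:3  h6:3  h7:4  h8:3  h9:1  h10:1  h11:1  h12:0 ⇒ 5.
Reduction 10 − 5 = 5.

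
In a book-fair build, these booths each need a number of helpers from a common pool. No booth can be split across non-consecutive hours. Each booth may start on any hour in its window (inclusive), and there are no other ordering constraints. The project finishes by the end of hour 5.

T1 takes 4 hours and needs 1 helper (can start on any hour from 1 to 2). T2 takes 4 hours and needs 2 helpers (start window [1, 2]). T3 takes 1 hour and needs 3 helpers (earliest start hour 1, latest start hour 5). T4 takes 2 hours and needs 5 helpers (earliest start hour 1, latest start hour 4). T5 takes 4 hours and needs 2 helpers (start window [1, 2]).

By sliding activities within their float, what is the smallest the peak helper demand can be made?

Early-start (T1@1, T2@1, T3@1, T4@1, T5@1) gives peak 13: h1:13  h2:10  h3:5  h4:5  h5:0.
Shift T4→2.
Schedule T1@1, T2@1, T3@1, T4@2, T5@1: h1:8  h2:10  h3:10  h4:5  h5:0 — peak 10.

10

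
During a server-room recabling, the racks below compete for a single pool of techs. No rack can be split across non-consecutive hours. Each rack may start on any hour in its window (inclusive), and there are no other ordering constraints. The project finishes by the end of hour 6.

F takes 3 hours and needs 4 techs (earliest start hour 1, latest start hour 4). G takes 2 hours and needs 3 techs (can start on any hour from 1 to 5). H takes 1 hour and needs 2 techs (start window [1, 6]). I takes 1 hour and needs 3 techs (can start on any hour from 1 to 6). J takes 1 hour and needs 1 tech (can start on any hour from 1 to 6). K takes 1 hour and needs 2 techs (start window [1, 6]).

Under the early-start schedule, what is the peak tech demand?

Early-start schedule: F@1, G@1, H@1, I@1, J@1, K@1.
Load per hour: hour 1: 15, hour 2: 7, hour 3: 4, hour 4: 0, hour 5: 0, hour 6: 0.
Peak is 15.

15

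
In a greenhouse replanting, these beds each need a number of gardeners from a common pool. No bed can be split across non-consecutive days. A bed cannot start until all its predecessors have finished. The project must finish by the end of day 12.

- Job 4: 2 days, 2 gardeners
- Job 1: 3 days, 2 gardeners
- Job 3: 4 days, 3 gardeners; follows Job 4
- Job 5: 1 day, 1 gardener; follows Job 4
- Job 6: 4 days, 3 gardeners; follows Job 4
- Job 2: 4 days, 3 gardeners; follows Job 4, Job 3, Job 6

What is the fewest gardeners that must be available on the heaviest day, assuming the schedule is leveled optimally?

6

Early-start (Job 4@1, Job 1@1, Job 3@3, Job 5@3, Job 6@3, Job 2@7) gives peak 9: d1:4  d2:4  d3:9  d4:6  d5:6  d6:6  d7:3  d8:3  d9:3  d10:3  d11:0  d12:0.
Shift Job 6→4, Job 2→8.
Schedule Job 4@1, Job 1@1, Job 3@3, Job 5@3, Job 6@4, Job 2@8: d1:4  d2:4  d3:6  d4:6  d5:6  d6:6  d7:3  d8:3  d9:3  d10:3  d11:3  d12:0 — peak 6.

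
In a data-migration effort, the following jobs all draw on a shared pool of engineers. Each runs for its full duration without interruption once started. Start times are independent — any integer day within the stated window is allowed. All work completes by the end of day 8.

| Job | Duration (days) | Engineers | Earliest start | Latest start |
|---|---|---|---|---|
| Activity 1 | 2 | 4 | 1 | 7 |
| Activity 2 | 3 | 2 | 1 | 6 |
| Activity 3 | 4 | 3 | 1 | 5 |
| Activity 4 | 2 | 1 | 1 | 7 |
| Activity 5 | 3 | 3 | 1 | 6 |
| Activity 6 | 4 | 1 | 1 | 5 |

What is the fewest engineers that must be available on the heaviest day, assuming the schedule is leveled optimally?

Early-start (Activity 1@1, Activity 2@1, Activity 3@1, Activity 4@1, Activity 5@1, Activity 6@1) gives peak 14: d1:14  d2:14  d3:9  d4:4  d5:0  d6:0  d7:0  d8:0.
Shift Activity 2→3, Activity 3→3, Activity 5→6.
Schedule Activity 1@1, Activity 2@3, Activity 3@3, Activity 4@1, Activity 5@6, Activity 6@1: d1:6  d2:6  d3:6  d4:6  d5:5  d6:6  d7:3  d8:3 — peak 6.
Total engineer-days = 41 over 8 days ⇒ peak ≥ ⌈41/8⌉ = 6, so 6 is optimal.

6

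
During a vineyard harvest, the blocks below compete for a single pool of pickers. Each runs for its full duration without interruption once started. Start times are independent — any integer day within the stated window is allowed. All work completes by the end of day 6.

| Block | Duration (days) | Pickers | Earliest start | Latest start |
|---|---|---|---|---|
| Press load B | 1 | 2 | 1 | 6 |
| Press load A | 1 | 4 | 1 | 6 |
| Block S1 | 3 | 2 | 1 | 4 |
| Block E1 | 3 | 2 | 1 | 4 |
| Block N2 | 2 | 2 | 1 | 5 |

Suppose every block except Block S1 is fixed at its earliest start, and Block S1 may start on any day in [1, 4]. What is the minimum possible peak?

Block S1@1: d1:12  d2:6  d3:4  d4:0  d5:0  d6:0 → peak 12
Block S1@2: d1:10  d2:6  d3:4  d4:2  d5:0  d6:0 → peak 10
Block S1@3: d1:10  d2:4  d3:4  d4:2  d5:2  d6:0 → peak 10
Block S1@4: d1:10  d2:4  d3:2  d4:2  d5:2  d6:2 → peak 10
Best is Block S1@2, peak 10.

10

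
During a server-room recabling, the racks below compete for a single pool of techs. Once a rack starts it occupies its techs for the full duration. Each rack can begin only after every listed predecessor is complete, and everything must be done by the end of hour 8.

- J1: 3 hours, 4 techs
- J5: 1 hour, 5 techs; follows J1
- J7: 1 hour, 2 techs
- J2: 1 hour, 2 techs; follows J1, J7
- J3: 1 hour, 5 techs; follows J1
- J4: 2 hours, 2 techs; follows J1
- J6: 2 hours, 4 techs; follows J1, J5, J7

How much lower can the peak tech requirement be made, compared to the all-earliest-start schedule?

8

Early-start peak: h1:6  h2:4  h3:4  h4:14  h5:6  h6:4  h7:0  h8:0 ⇒ 14.
Leveled (J1@1, J5@4, J7@1, J2@5, J3@6, J4@7, J6@7): h1:6  h2:4  h3:4  h4:5  h5:2  h6:5  h7:6  h8:6 ⇒ 6.
Reduction 14 − 6 = 8.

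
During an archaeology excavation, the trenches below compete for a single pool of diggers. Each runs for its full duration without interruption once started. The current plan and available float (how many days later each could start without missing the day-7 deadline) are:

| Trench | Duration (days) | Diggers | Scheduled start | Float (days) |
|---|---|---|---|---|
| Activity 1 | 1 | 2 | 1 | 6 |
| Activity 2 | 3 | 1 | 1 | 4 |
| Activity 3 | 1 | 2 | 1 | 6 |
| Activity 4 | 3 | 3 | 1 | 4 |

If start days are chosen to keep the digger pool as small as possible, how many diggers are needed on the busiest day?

3

Early-start (Activity 1@1, Activity 2@1, Activity 3@1, Activity 4@1) gives peak 8: d1:8  d2:4  d3:4  d4:0  d5:0  d6:0  d7:0.
Shift Activity 3→2, Activity 4→4.
Schedule Activity 1@1, Activity 2@1, Activity 3@2, Activity 4@4: d1:3  d2:3  d3:1  d4:3  d5:3  d6:3  d7:0 — peak 3.
Total digger-days = 16 over 7 days ⇒ peak ≥ ⌈16/7⌉ = 3, so 3 is optimal.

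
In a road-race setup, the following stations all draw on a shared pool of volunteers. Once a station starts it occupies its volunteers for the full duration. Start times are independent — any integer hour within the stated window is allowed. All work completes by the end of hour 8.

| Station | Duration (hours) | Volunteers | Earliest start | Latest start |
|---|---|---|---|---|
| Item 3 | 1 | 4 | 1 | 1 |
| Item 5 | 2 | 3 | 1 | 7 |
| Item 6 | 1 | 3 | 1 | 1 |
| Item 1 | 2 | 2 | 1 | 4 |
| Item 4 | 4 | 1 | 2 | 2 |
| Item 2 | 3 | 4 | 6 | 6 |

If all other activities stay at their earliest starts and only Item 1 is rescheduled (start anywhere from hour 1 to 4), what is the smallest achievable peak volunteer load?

10

Item 1@1: h1:12  h2:6  h3:1  h4:1  h5:1  h6:4  h7:4  h8:4 → peak 12
Item 1@2: h1:10  h2:6  h3:3  h4:1  h5:1  h6:4  h7:4  h8:4 → peak 10
Item 1@3: h1:10  h2:4  h3:3  h4:3  h5:1  h6:4  h7:4  h8:4 → peak 10
Item 1@4: h1:10  h2:4  h3:1  h4:3  h5:3  h6:4  h7:4  h8:4 → peak 10
Best is Item 1@2, peak 10.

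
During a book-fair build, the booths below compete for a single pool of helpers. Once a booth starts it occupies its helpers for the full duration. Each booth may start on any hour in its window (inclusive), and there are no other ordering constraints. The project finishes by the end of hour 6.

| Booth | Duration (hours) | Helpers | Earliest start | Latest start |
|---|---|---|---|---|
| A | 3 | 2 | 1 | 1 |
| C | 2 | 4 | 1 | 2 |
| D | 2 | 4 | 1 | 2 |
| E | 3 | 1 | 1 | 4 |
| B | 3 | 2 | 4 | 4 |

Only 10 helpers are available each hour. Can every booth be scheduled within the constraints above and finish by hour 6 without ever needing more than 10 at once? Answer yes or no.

Schedule A@1, C@1, D@1, E@3, B@4: h1:10  h2:10  h3:3  h4:3  h5:3  h6:2 — peak 10 ≤ 10.

yes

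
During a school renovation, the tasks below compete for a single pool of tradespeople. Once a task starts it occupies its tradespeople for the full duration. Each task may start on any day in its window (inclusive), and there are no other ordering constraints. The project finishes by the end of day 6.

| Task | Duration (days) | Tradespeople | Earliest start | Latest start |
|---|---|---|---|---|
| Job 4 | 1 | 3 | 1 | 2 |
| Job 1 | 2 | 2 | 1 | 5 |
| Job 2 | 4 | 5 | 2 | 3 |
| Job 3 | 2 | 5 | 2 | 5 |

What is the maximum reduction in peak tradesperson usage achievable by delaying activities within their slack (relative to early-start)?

Early-start peak: d1:5  d2:12  d3:10  d4:5  d5:5  d6:0 ⇒ 12.
Leveled (Job 4@1, Job 1@1, Job 2@2, Job 3@3): d1:5  d2:7  d3:10  d4:10  d5:5  d6:0 ⇒ 10.
Reduction 12 − 10 = 2.

2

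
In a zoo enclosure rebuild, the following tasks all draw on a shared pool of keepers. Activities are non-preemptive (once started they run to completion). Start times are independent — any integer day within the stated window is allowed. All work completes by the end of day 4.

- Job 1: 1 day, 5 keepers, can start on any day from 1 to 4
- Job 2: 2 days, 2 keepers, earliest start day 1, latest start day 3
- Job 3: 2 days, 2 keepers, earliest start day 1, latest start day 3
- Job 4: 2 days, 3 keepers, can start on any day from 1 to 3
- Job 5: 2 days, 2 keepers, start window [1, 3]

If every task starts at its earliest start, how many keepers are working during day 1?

At early start, day 1 has: Job 1, Job 2, Job 3, Job 4, Job 5.
Demand: 5 + 2 + 2 + 3 + 2 = 14.

14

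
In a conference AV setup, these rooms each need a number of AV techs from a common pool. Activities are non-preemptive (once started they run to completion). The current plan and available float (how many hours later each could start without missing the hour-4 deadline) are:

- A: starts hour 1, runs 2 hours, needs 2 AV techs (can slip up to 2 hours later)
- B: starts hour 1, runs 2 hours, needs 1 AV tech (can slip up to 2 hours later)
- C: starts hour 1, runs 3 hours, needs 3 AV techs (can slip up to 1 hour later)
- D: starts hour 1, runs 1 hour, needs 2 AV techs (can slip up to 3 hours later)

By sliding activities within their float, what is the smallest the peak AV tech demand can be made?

5

Early-start (A@1, B@1, C@1, D@1) gives peak 8: h1:8  h2:6  h3:3  h4:0.
Shift B→3, D→4.
Schedule A@1, B@3, C@1, D@4: h1:5  h2:5  h3:4  h4:3 — peak 5.
Total AV tech-hours = 17 over 4 hours ⇒ peak ≥ ⌈17/4⌉ = 5, so 5 is optimal.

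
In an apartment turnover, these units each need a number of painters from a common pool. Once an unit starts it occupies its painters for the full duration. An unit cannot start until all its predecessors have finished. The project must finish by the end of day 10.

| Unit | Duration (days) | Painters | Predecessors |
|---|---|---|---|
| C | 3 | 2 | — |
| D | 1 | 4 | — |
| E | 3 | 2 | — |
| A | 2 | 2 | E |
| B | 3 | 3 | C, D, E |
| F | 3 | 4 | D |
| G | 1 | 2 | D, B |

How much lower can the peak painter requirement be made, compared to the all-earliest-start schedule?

3

Early-start peak: d1:8  d2:8  d3:8  d4:9  d5:5  d6:3  d7:2  d8:0  d9:0  d10:0 ⇒ 9.
Leveled (C@1, D@1, E@2, A@5, B@5, F@8, G@8): d1:6  d2:4  d3:4  d4:2  d5:5  d6:5  d7:3  d8:6  d9:4  d10:4 ⇒ 6.
Reduction 9 − 6 = 3.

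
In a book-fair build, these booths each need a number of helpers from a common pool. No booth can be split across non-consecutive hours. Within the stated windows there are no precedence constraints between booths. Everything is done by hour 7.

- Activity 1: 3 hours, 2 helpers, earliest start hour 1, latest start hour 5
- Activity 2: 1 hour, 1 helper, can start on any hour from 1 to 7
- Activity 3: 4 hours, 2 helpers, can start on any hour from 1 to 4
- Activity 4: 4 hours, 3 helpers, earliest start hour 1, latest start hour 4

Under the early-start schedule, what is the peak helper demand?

Early-start schedule: Activity 1@1, Activity 2@1, Activity 3@1, Activity 4@1.
Load per hour: hour 1: 8, hour 2: 7, hour 3: 7, hour 4: 5, hour 5: 0, hour 6: 0, hour 7: 0.
Peak is 8.

8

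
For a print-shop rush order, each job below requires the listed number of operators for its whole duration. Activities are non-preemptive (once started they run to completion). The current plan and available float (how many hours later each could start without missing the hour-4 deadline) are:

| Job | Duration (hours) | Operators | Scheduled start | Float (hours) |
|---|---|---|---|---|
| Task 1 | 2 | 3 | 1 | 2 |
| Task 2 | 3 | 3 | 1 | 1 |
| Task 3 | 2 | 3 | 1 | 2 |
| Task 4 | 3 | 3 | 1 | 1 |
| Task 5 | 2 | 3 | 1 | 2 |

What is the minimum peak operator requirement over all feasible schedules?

Early-start (Task 1@1, Task 2@1, Task 3@1, Task 4@1, Task 5@1) gives peak 15: h1:15  h2:15  h3:6  h4:0.
Shift Task 5→3.
Schedule Task 1@1, Task 2@1, Task 3@1, Task 4@1, Task 5@3: h1:12  h2:12  h3:9  h4:3 — peak 12.

12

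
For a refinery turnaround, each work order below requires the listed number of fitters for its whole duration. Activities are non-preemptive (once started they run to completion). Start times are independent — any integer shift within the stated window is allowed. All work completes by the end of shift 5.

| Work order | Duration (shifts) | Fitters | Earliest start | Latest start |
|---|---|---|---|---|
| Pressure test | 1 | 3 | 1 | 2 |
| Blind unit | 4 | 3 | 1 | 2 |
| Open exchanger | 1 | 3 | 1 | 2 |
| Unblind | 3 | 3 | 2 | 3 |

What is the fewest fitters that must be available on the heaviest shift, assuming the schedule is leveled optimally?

Early-start (Pressure test@1, Blind unit@1, Open exchanger@1, Unblind@2) gives peak 9: s1:9  s2:6  s3:6  s4:6  s5:0.
Shift Open exchanger→2, Unblind→3.
Schedule Pressure test@1, Blind unit@1, Open exchanger@2, Unblind@3: s1:6  s2:6  s3:6  s4:6  s5:3 — peak 6.
Total fitter-shifts = 27 over 5 shifts ⇒ peak ≥ ⌈27/5⌉ = 6, so 6 is optimal.

6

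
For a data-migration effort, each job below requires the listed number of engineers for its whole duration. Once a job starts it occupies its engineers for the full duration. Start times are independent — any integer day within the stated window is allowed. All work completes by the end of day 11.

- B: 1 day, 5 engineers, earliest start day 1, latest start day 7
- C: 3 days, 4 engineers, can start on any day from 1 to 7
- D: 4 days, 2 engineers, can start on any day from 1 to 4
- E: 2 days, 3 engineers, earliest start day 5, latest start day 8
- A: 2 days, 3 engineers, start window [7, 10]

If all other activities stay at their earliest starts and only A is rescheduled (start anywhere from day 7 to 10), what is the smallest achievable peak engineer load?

11

A@7: d1:11  d2:6  d3:6  d4:2  d5:3  d6:3  d7:3  d8:3  d9:0  d10:0  d11:0 → peak 11
A@8: d1:11  d2:6  d3:6  d4:2  d5:3  d6:3  d7:0  d8:3  d9:3  d10:0  d11:0 → peak 11
A@9: d1:11  d2:6  d3:6  d4:2  d5:3  d6:3  d7:0  d8:0  d9:3  d10:3  d11:0 → peak 11
A@10: d1:11  d2:6  d3:6  d4:2  d5:3  d6:3  d7:0  d8:0  d9:0  d10:3  d11:3 → peak 11
Best is A@7, peak 11.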